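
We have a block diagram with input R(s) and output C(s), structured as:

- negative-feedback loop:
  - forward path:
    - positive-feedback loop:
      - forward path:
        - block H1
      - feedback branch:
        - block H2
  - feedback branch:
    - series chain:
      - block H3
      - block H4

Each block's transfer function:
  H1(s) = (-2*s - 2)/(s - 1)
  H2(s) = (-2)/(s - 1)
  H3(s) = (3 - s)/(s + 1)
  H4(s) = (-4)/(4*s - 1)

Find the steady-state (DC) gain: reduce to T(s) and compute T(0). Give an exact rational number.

Step 1 - close the feedback loop around H1, H2; result (2 - 2*s^2)/(s^2 - 6*s - 3)
Step 2 - cascade H3, H4; result (4*s - 12)/(4*s^2 + 3*s - 1)
Step 3 - collapse the loop ([H1/(1-H1*H2)] forward, (H3*H4) return); result (-8*s^3 + 2*s^2 + 8*s - 2)/(4*s^3 - 33*s^2 + 26*s - 21)
Step 3 gives the overall T(s). Then T(0) = -2/(-21) = 2/21.

Answer: 2/21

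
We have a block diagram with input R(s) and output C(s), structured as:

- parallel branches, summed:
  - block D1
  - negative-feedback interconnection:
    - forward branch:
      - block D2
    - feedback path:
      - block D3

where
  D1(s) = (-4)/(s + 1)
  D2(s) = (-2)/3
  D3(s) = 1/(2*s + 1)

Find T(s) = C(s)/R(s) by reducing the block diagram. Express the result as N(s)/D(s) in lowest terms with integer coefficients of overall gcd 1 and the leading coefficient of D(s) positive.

Answer: (-4*s^2 - 30*s - 6)/(6*s^2 + 7*s + 1)

Working:
1. collapse the loop (D2 forward, D3 return), giving (-4*s - 2)/(6*s + 1)
2. reduce the parallel group D1, [D2/(1+D2*D3)], giving the overall T(s)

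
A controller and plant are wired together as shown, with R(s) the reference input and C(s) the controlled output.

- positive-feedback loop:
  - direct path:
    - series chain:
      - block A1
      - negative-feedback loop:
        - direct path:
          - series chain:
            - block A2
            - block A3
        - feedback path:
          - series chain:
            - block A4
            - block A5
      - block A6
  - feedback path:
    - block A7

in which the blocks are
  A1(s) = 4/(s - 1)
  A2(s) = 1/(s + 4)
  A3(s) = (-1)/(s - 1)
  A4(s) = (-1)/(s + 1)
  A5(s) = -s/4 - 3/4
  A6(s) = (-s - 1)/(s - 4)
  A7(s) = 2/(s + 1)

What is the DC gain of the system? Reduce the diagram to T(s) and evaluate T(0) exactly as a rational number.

Answer: -4/27

Working:
Step 1. cascade A2, A3 -> (-1)/(s^2 + 3*s - 4)
Step 2. multiply A4, A5 (series) -> (s + 3)/(4*s + 4)
Step 3. feedback reduction of (A2*A3), (A4*A5) -> (-4*s - 4)/(4*s^3 + 16*s^2 - 5*s - 19)
Step 4. cascade A1, [(A2*A3)/(1+(A2*A3)*(A4*A5))], A6 -> (16*s^2 + 32*s + 16)/(4*s^5 - 4*s^4 - 69*s^3 + 70*s^2 + 75*s - 76)
Step 5. apply the feedback formula to (A1*[(A2*A3)/(1+(A2*A3)*(A4*A5))]*A6), A7 -> (16*s^2 + 32*s + 16)/(4*s^5 - 4*s^4 - 69*s^3 + 70*s^2 + 43*s - 108)
Evaluating the step-5 result (the overall T(s)) at s = 0 gives T(0) = 16/(-108) = -4/27.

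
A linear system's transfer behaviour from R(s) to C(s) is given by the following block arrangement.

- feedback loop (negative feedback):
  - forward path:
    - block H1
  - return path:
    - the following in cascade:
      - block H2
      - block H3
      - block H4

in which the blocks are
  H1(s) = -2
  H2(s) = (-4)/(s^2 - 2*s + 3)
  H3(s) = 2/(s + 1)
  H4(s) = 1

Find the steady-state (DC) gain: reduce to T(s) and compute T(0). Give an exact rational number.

Step 1. cascade H2, H3, H4; result (-8)/(s^3 - s^2 + s + 3)
Step 2. reduce the feedback loop with forward H1 and return (H2*H3*H4); result (-2*s^3 + 2*s^2 - 2*s - 6)/(s^3 - s^2 + s + 19)
Evaluating the step-2 result (the overall T(s)) at s = 0 gives T(0) = -6/19.

Answer: -6/19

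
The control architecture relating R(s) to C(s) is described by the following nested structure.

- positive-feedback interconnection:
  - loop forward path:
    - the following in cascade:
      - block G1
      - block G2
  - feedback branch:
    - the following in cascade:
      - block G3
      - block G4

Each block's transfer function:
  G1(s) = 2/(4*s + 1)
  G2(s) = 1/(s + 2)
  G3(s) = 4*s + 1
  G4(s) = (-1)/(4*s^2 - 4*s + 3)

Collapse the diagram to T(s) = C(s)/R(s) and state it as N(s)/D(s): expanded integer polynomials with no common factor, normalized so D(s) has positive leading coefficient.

Reducing step by step:

Step 1. series reduction of G1, G2: 2/(4*s^2 + 9*s + 2)
Step 2. series reduction of G3, G4: (-4*s - 1)/(4*s^2 - 4*s + 3)
Step 3. reduce the feedback loop with forward (G1*G2) and return (G3*G4); the result is T(s) itself (integer coefficients, no common factor, positive leading denominator coefficient)

Answer: (8*s^2 - 8*s + 6)/(16*s^4 + 20*s^3 - 16*s^2 + 27*s + 8)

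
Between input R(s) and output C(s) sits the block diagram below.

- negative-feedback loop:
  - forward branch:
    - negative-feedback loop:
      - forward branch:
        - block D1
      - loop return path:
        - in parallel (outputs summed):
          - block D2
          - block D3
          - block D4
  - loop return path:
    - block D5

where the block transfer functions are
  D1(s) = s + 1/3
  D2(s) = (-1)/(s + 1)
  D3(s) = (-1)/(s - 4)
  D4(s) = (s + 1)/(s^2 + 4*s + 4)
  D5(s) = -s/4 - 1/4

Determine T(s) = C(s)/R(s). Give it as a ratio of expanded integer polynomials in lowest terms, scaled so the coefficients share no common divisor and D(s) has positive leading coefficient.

[1] parallel reduction of D2, D3, D4 -> (-s^3 - 7*s^2 - 3*s + 8)/(s^4 + s^3 - 12*s^2 - 28*s - 16)
[2] feedback reduction of D1, (D2+D3+D4) -> (-3*s^5 - 4*s^4 + 35*s^3 + 96*s^2 + 76*s + 16)/(19*s^3 + 52*s^2 + 63*s + 40)
[3] feedback reduction of [D1/(1+D1*(D2+D3+D4))], D5: this yields T(s), and no further normalization is needed

Answer: (-12*s^5 - 16*s^4 + 140*s^3 + 384*s^2 + 304*s + 64)/(3*s^6 + 7*s^5 - 31*s^4 - 55*s^3 + 36*s^2 + 160*s + 144)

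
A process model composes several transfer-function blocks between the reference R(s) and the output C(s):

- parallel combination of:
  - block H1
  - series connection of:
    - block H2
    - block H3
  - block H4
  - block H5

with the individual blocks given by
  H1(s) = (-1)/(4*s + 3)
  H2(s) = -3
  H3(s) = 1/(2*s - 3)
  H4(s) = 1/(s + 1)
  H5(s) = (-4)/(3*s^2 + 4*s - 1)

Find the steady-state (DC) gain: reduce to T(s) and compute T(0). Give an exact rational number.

Step 1 - series reduction of H2, H3: (-3)/(2*s - 3)
Step 2 - sum the parallel branches H1, (H2*H3), H4, H5: (-18*s^4 - 134*s^3 - 151*s^2 + 26*s + 51)/(24*s^5 + 38*s^4 - 45*s^3 - 89*s^2 - 21*s + 9)
DC gain: substitute s = 0 into T(s) from step 2: T(0) = 51/9 = 17/3.

Therefore the answer is 17/3.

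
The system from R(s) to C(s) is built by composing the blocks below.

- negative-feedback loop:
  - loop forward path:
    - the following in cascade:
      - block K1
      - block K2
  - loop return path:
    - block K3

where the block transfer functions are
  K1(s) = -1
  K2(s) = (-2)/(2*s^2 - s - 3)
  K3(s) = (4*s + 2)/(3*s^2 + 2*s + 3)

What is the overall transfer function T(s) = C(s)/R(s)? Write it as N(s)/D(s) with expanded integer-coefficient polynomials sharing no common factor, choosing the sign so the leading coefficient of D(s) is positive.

Answer: (6*s^2 + 4*s + 6)/(6*s^4 + s^3 - 5*s^2 - s - 5)

Working:
Step 1: series reduction of K1, K2, giving 2/(2*s^2 - s - 3)
Step 2: close the feedback loop around (K1*K2), K3: this yields T(s), and no further normalization is needed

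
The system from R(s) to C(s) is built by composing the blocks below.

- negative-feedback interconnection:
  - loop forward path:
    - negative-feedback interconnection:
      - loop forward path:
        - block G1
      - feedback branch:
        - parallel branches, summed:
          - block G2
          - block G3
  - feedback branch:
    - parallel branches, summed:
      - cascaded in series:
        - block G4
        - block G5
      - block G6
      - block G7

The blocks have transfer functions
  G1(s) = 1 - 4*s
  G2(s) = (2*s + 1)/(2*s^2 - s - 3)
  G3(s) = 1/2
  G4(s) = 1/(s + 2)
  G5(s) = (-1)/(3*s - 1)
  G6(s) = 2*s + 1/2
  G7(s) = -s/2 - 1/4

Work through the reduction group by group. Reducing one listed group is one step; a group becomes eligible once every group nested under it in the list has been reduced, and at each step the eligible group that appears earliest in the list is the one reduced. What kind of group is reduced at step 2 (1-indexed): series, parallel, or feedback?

Answer: feedback

Working:
(1) reduce the parallel group G2, G3
(2) feedback reduction of G1, (G2+G3)
(3) series reduction of G4, G5
(4) sum the parallel branches (G4*G5), G6, G7
(5) feedback reduction of [G1/(1+G1*(G2+G3))], ((G4*G5)+G6+G7)
Step 2 collapses a feedback group.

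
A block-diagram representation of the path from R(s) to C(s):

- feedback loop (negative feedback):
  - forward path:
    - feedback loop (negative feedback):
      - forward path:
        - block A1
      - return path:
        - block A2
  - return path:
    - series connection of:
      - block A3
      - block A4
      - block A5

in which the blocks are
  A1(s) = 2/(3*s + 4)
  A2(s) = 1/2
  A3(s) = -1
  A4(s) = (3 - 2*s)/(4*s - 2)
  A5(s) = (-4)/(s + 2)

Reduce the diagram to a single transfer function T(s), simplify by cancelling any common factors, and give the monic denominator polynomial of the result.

First reduce the diagram to T(s).

Step 1 - reduce the feedback loop with forward A1 and return A2 = 2/(3*s + 5)
Step 2 - combine A3, A4, A5 in series = (6 - 4*s)/(2*s^2 + 3*s - 2)
Step 3 - close the feedback loop around [A1/(1+A1*A2)], (A3*A4*A5) = (4*s^2 + 6*s - 4)/(6*s^3 + 19*s^2 + s + 2)
Step 3 gives the fully reduced T(s), with no common factor left to cancel. The denominator's leading coefficient is 6, so divide each of its coefficients by 6 to get the monic form.

Answer: s^3 + 19*s^2/6 + s/6 + 1/3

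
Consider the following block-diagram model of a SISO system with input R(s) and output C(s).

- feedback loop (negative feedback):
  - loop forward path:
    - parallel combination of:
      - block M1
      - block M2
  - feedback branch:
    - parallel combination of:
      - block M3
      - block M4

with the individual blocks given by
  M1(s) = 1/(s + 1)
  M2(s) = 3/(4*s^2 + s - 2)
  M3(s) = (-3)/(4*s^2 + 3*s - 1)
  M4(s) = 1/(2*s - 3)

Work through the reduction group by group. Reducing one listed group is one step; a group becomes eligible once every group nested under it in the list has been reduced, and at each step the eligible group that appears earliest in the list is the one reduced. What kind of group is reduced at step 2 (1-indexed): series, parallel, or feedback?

[1] combine M1, M2 in parallel
[2] add M3, M4 (parallel)
[3] collapse the loop ((M1+M2) forward, (M3+M4) return)
Step 2 collapses a parallel group.

Answer: parallel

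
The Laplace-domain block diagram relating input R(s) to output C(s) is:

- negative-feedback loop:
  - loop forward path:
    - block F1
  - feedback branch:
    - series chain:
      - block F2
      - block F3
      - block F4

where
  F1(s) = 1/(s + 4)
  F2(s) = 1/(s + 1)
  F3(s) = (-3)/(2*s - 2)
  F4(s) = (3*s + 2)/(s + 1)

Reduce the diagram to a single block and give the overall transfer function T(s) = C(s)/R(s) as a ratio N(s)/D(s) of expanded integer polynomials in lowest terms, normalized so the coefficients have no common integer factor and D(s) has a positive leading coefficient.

1. reduce the series chain F2, F3, F4 gives (-9*s - 6)/(2*s^3 + 2*s^2 - 2*s - 2)
2. collapse the loop (F1 forward, (F2*F3*F4) return), giving the overall T(s)

Hence the answer: (2*s^3 + 2*s^2 - 2*s - 2)/(2*s^4 + 10*s^3 + 6*s^2 - 19*s - 14)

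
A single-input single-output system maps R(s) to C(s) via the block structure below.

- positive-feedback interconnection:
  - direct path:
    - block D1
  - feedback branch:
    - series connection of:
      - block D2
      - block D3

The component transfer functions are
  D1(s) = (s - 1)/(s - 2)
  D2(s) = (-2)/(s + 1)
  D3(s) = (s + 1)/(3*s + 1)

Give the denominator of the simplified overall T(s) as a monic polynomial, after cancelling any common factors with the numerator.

Step 1. series reduction of D2, D3 = (-2)/(3*s + 1)
Step 2. collapse the loop (D1 forward, (D2*D3) return) = (3*s^2 - 2*s - 1)/(3*s^2 - 3*s - 4)
T(s) is the step-2 result (common factors already cancelled). Leading coefficient of the denominator: 3. Divide through by 3 for the monic polynomial.

Answer: s^2 - s - 4/3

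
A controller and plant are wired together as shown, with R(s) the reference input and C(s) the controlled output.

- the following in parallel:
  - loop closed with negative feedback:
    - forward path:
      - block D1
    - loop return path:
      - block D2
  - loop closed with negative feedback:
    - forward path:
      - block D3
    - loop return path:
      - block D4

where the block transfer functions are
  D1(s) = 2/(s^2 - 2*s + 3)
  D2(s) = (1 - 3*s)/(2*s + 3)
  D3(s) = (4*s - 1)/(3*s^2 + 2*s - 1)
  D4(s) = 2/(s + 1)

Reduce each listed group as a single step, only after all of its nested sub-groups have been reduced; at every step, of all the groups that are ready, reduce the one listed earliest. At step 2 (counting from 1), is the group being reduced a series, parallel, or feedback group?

The answer is feedback.

Reasoning:
[1] feedback reduction of D1, D2
[2] reduce the feedback loop with forward D3 and return D4
[3] reduce the parallel group [D1/(1+D1*D2)], [D3/(1+D3*D4)]
At step 2 the group reduced is feedback.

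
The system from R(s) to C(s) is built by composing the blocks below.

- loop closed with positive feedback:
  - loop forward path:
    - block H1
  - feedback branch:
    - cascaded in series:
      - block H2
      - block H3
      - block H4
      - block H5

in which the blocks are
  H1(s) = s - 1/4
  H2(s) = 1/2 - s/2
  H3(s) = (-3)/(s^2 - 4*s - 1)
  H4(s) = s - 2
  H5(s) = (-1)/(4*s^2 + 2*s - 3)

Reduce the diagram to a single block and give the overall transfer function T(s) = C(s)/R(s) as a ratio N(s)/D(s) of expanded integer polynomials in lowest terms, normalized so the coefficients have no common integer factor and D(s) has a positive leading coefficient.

The answer is (32*s^5 - 120*s^4 - 92*s^3 + 110*s^2 + 4*s - 6)/(32*s^4 - 100*s^3 - 159*s^2 + 113*s + 18).

Reasoning:
Step 1: multiply H2, H3, H4, H5 (series) -> (-3*s^2 + 9*s - 6)/(8*s^4 - 28*s^3 - 30*s^2 + 20*s + 6)
Step 2: close the feedback loop around H1, (H2*H3*H4*H5), which is the overall transfer function T(s) = C(s)/R(s) in lowest terms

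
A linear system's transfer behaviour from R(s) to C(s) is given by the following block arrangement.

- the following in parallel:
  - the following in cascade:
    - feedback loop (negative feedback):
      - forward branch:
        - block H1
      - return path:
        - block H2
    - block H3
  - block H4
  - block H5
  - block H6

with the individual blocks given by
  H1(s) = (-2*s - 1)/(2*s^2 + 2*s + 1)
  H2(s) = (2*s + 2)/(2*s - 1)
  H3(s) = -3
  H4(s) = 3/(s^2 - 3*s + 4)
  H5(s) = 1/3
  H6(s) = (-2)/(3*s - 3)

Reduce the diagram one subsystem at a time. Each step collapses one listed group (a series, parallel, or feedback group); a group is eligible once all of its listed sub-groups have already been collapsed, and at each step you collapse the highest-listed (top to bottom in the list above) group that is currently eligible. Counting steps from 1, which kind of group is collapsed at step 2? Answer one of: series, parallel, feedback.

Answer: series

Working:
[1] reduce the feedback loop with forward H1 and return H2
[2] combine [H1/(1+H1*H2)], H3 in series
[3] sum the parallel branches ([H1/(1+H1*H2)]*H3), H4, H5, H6
Step 2: series.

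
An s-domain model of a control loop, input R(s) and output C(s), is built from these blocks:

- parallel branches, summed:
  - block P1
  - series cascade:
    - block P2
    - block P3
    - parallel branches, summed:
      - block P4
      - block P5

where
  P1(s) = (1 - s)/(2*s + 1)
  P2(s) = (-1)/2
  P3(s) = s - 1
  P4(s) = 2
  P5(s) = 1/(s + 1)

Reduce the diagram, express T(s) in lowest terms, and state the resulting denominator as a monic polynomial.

Step 1: combine P4, P5 in parallel; result (2*s + 3)/(s + 1)
Step 2: combine P2, P3, (P4+P5) in series; result (-2*s^2 - s + 3)/(2*s + 2)
Step 3: add P1, (P2*P3*(P4+P5)) (parallel); result (-4*s^3 - 6*s^2 + 5*s + 5)/(4*s^2 + 6*s + 2)
No further cancellation is possible in the step-3 result, so that is T(s). Its denominator becomes monic after dividing by the leading coefficient 4.

Final answer: s^2 + 3*s/2 + 1/2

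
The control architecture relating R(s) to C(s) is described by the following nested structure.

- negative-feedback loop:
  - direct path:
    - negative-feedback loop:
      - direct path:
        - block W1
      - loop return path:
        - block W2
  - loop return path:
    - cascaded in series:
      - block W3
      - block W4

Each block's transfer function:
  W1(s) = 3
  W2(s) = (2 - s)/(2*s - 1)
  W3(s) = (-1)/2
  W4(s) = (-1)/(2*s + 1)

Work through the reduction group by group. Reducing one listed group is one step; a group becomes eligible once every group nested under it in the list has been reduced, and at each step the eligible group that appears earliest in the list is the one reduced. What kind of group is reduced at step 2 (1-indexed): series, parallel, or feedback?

Step 1. reduce the feedback loop with forward W1 and return W2
Step 2. series reduction of W3, W4
Step 3. collapse the loop ([W1/(1+W1*W2)] forward, (W3*W4) return)
So the answer for step 2 is series.

Answer: series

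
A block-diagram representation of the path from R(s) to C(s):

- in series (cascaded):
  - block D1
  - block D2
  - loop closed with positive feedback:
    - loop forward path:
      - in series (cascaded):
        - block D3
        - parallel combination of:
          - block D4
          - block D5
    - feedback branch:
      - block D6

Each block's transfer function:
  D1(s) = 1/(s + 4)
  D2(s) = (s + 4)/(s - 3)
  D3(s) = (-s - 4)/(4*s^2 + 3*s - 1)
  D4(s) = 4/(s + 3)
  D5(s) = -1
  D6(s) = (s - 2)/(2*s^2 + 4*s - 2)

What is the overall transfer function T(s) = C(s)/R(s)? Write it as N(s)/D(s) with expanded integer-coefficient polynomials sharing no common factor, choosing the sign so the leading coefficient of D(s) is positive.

Step 1. add D4, D5 (parallel) -> (1 - s)/(s + 3)
Step 2. series reduction of D3, (D4+D5) -> (s^2 + 3*s - 4)/(4*s^3 + 15*s^2 + 8*s - 3)
Step 3. feedback reduction of (D3*(D4+D5)), D6 -> (2*s^4 + 10*s^3 + 2*s^2 - 22*s + 8)/(8*s^5 + 46*s^4 + 67*s^3 - 5*s^2 - 18*s - 2)
Step 4. combine D1, D2, [(D3*(D4+D5))/(1-(D3*(D4+D5))*D6)] in series, giving the overall T(s)

Therefore the answer is (2*s^4 + 10*s^3 + 2*s^2 - 22*s + 8)/(8*s^6 + 22*s^5 - 71*s^4 - 206*s^3 - 3*s^2 + 52*s + 6).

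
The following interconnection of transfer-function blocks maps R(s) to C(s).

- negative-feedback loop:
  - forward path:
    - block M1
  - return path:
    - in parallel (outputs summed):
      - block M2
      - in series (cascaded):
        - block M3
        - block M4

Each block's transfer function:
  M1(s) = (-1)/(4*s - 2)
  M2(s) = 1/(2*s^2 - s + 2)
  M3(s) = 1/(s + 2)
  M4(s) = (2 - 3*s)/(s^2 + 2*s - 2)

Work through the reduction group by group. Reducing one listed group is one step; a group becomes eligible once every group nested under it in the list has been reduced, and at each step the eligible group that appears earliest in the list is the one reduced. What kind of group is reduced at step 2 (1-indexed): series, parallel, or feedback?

[1] combine M3, M4 in series
[2] add M2, (M3*M4) (parallel)
[3] feedback reduction of M1, (M2+(M3*M4))
The group at step 2 is a parallel group.

Answer: parallel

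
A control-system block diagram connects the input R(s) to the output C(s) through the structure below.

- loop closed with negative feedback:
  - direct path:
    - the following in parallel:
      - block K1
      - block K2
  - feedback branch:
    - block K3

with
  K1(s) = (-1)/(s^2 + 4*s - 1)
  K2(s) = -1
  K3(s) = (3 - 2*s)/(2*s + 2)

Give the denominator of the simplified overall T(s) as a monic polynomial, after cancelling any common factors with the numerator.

First reduce the diagram to T(s).

1. combine K1, K2 in parallel; result (-s^2 - 4*s)/(s^2 + 4*s - 1)
2. collapse the loop ((K1+K2) forward, K3 return); result (-2*s^3 - 10*s^2 - 8*s)/(4*s^3 + 15*s^2 - 6*s - 2)
Step 2 gives the fully reduced T(s), with no common factor left to cancel. The denominator's leading coefficient is 4, so divide each of its coefficients by 4 to get the monic form.

Answer: s^3 + 15*s^2/4 - 3*s/2 - 1/2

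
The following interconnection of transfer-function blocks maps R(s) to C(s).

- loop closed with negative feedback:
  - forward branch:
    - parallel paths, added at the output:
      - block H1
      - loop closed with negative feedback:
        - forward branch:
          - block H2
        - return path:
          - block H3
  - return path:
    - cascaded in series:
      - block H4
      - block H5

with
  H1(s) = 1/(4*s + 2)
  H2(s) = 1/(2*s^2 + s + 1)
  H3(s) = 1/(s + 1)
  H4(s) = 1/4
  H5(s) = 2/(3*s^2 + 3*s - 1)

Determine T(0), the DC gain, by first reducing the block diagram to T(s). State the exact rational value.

1. close the feedback loop around H2, H3; result (s + 1)/(2*s^3 + 3*s^2 + 2*s + 2)
2. combine H1, [H2/(1+H2*H3)] in parallel; result (2*s^3 + 7*s^2 + 8*s + 4)/(8*s^4 + 16*s^3 + 14*s^2 + 12*s + 4)
3. multiply H4, H5 (series); result 1/(6*s^2 + 6*s - 2)
4. close the feedback loop around (H1+[H2/(1+H2*H3)]), (H4*H5); result (12*s^5 + 54*s^4 + 86*s^3 + 58*s^2 + 8*s - 8)/(48*s^6 + 144*s^5 + 164*s^4 + 126*s^3 + 75*s^2 + 8*s - 4)
Evaluating the step-4 result (the overall T(s)) at s = 0 gives T(0) = -8/(-4) = 2.

Answer: 2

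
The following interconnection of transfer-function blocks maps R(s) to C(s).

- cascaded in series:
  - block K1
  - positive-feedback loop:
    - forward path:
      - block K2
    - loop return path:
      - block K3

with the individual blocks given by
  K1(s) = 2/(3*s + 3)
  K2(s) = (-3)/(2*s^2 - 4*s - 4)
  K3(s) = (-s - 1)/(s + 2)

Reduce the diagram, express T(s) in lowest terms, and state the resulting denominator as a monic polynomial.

Reducing step by step:

[1] collapse the loop (K2 forward, K3 return); result (-3*s - 6)/(2*s^3 - 15*s - 11)
[2] multiply K1, [K2/(1-K2*K3)] (series); result (-2*s - 4)/(2*s^4 + 2*s^3 - 15*s^2 - 26*s - 11)
T(s) is the step-2 result (common factors already cancelled). Leading coefficient of the denominator: 2. Divide through by 2 for the monic polynomial.

Answer: s^4 + s^3 - 15*s^2/2 - 13*s - 11/2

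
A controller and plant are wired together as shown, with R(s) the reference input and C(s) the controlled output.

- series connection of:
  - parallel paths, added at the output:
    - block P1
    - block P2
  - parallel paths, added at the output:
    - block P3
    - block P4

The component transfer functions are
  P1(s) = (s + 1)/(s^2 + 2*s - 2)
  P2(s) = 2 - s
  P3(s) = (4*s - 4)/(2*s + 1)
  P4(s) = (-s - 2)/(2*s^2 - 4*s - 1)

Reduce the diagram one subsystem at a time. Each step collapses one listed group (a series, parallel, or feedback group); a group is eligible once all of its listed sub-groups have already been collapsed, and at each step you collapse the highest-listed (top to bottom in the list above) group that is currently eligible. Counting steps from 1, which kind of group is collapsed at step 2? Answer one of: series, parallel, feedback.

The answer is parallel.

Reasoning:
[1] reduce the parallel group P1, P2
[2] add P3, P4 (parallel)
[3] combine (P1+P2), (P3+P4) in series
The group at step 2 is a parallel group.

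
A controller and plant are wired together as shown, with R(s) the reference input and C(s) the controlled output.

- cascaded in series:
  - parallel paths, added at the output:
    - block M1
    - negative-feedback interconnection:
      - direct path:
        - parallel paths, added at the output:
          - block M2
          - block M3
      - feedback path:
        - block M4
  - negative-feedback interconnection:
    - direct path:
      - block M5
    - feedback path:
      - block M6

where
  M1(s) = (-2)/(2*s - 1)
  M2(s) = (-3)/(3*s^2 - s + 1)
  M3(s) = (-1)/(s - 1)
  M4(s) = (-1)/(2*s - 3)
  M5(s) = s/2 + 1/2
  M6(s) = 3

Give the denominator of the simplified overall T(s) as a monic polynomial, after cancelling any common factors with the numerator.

1. parallel reduction of M2, M3 gives (-3*s^2 - 2*s + 2)/(3*s^3 - 4*s^2 + 2*s - 1)
2. collapse the loop ((M2+M3) forward, M4 return) gives (-6*s^3 + 5*s^2 + 10*s - 6)/(6*s^4 - 17*s^3 + 19*s^2 - 6*s + 1)
3. combine M1, [(M2+M3)/(1+(M2+M3)*M4)] in parallel gives (-24*s^4 + 50*s^3 - 23*s^2 - 10*s + 4)/(12*s^5 - 40*s^4 + 55*s^3 - 31*s^2 + 8*s - 1)
4. feedback reduction of M5, M6 gives (s + 1)/(3*s + 5)
5. series reduction of (M1+[(M2+M3)/(1+(M2+M3)*M4)]), [M5/(1+M5*M6)] gives (-24*s^5 + 26*s^4 + 27*s^3 - 33*s^2 - 6*s + 4)/(36*s^6 - 60*s^5 - 35*s^4 + 182*s^3 - 131*s^2 + 37*s - 5)
The result of step 5 is T(s) in lowest terms. Its denominator has leading coefficient 36; dividing the denominator through by 36 makes it monic.

Therefore the answer is s^6 - 5*s^5/3 - 35*s^4/36 + 91*s^3/18 - 131*s^2/36 + 37*s/36 - 5/36.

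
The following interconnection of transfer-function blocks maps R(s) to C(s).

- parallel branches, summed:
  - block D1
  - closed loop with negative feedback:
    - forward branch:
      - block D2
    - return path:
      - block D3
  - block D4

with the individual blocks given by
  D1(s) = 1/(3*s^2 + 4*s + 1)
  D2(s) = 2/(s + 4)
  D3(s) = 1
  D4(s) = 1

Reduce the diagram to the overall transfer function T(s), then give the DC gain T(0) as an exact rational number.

First reduce the diagram to T(s).

[1] feedback reduction of D2, D3 = 2/(s + 6)
[2] combine D1, [D2/(1+D2*D3)], D4 in parallel = (3*s^3 + 28*s^2 + 34*s + 14)/(3*s^3 + 22*s^2 + 25*s + 6)
The step-2 result is T(s). Setting s = 0: T(0) = 14/6 = 7/3.

Answer: 7/3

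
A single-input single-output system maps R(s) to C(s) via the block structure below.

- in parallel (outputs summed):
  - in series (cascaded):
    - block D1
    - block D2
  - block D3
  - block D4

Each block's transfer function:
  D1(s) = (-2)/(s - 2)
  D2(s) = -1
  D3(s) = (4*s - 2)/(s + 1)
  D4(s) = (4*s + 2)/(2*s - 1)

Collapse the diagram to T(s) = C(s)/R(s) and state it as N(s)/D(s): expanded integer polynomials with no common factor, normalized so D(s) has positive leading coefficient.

First reduce the diagram to T(s).

[1] multiply D1, D2 (series) = 2/(s - 2)
[2] parallel reduction of (D1*D2), D3, D4, which is the overall transfer function T(s) = C(s)/R(s) in lowest terms

Answer: (12*s^3 - 22*s^2 + 10*s - 10)/(2*s^3 - 3*s^2 - 3*s + 2)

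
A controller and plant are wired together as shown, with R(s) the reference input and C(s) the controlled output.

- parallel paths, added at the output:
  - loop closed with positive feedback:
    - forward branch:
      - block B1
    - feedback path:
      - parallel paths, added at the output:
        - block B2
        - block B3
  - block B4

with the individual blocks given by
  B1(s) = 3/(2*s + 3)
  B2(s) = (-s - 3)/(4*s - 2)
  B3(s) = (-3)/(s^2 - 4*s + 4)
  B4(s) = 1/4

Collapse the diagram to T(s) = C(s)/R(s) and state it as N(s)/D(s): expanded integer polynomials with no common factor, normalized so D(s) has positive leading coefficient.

Reducing step by step:

[1] parallel reduction of B2, B3, giving (-s^3 + s^2 - 4*s - 6)/(4*s^3 - 18*s^2 + 24*s - 8)
[2] reduce the feedback loop with forward B1 and return (B2+B3), giving (12*s^3 - 54*s^2 + 72*s - 24)/(8*s^4 - 21*s^3 - 9*s^2 + 68*s - 6)
[3] sum the parallel branches [B1/(1-B1*(B2+B3))], B4; the result is T(s) itself (integer coefficients, no common factor, positive leading denominator coefficient)

Answer: (8*s^4 + 27*s^3 - 225*s^2 + 356*s - 102)/(32*s^4 - 84*s^3 - 36*s^2 + 272*s - 24)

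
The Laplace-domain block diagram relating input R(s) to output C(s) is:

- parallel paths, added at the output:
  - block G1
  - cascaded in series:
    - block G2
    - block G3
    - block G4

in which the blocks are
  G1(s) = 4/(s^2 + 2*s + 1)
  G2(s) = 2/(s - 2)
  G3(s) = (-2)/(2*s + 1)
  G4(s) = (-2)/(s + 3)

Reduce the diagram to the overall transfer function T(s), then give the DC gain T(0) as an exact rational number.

First reduce the diagram to T(s).

Step 1. multiply G2, G3, G4 (series): 8/(2*s^3 + 3*s^2 - 11*s - 6)
Step 2. add G1, (G2*G3*G4) (parallel): (8*s^3 + 20*s^2 - 28*s - 16)/(2*s^5 + 7*s^4 - 3*s^3 - 25*s^2 - 23*s - 6)
Evaluating the step-2 result (the overall T(s)) at s = 0 gives T(0) = -16/(-6) = 8/3.

Answer: 8/3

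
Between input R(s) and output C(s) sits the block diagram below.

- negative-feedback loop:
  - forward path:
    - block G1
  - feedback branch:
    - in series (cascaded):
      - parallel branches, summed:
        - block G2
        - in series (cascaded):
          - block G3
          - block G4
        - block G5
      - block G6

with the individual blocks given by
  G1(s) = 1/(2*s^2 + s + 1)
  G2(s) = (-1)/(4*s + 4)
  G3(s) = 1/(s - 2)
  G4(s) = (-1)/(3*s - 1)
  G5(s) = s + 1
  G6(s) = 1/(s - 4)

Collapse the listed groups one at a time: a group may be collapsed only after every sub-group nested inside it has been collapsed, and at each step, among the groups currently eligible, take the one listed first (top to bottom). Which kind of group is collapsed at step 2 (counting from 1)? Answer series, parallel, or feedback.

The answer is parallel.

Reasoning:
(1) cascade G3, G4
(2) parallel reduction of G2, (G3*G4), G5
(3) combine (G2+(G3*G4)+G5), G6 in series
(4) feedback reduction of G1, ((G2+(G3*G4)+G5)*G6)
Step 2 collapses a parallel group.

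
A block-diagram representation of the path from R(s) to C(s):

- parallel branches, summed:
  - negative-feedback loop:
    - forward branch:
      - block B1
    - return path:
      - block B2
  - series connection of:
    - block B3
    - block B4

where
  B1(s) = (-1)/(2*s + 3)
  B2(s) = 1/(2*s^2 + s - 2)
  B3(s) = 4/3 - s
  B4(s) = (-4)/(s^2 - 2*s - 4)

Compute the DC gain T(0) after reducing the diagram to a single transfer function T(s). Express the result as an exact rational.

First reduce the diagram to T(s).

1. feedback reduction of B1, B2; result (-2*s^2 - s + 2)/(4*s^3 + 8*s^2 - s - 7)
2. cascade B3, B4; result (12*s - 16)/(3*s^2 - 6*s - 12)
3. reduce the parallel group [B1/(1+B1*B2)], (B3*B4); result (42*s^4 + 41*s^3 - 104*s^2 - 68*s + 88)/(12*s^5 - 99*s^3 - 111*s^2 + 54*s + 84)
DC gain: substitute s = 0 into T(s) from step 3: T(0) = 88/84 = 22/21.

Answer: 22/21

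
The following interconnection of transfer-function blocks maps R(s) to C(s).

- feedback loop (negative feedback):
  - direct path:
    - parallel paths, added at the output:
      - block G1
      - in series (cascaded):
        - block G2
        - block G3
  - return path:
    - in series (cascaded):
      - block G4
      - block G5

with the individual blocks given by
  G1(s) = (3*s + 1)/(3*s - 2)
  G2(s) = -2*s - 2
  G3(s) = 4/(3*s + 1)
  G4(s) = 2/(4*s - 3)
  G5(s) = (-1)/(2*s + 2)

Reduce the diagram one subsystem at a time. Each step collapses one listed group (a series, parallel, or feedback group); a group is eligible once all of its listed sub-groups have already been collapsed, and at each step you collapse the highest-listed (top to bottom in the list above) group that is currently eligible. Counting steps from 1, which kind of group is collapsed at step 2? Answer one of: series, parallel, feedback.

Step 1 - reduce the series chain G2, G3
Step 2 - reduce the parallel group G1, (G2*G3)
Step 3 - series reduction of G4, G5
Step 4 - reduce the feedback loop with forward (G1+(G2*G3)) and return (G4*G5)
At step 2 the group reduced is parallel.

Hence the answer: parallel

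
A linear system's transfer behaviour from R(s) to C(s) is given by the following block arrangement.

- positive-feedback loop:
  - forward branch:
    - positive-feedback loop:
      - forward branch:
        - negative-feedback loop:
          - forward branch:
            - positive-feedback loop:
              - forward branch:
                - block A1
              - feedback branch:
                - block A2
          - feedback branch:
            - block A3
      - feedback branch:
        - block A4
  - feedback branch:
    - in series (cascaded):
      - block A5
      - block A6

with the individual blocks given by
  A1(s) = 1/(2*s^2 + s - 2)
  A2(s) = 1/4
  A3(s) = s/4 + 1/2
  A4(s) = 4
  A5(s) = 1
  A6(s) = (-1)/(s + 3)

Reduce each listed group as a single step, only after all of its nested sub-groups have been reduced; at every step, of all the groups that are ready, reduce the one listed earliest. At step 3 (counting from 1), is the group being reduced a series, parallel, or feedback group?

Step 1 - feedback reduction of A1, A2
Step 2 - close the feedback loop around [A1/(1-A1*A2)], A3
Step 3 - feedback reduction of [[A1/(1-A1*A2)]/(1+[A1/(1-A1*A2)]*A3)], A4
Step 4 - cascade A5, A6
Step 5 - reduce the feedback loop with forward [[[A1/(1-A1*A2)]/(1+[A1/(1-A1*A2)]*A3)]/(1-[[A1/(1-A1*A2)]/(1+[A1/(1-A1*A2)]*A3)]*A4)] and return (A5*A6)
The group at step 3 is a feedback group.

Final answer: feedback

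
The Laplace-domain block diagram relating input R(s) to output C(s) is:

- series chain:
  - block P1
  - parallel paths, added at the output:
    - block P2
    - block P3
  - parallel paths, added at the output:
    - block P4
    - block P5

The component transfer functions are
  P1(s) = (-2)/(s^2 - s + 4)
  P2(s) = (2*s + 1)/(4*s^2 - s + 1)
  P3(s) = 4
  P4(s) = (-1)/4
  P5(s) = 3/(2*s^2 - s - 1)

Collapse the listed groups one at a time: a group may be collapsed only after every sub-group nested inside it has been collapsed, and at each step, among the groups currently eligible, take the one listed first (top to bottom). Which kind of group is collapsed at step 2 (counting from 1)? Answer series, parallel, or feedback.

Step 1. add P2, P3 (parallel)
Step 2. parallel reduction of P4, P5
Step 3. series reduction of P1, (P2+P3), (P4+P5)
Step 2 collapses a parallel group.

Therefore the answer is parallel.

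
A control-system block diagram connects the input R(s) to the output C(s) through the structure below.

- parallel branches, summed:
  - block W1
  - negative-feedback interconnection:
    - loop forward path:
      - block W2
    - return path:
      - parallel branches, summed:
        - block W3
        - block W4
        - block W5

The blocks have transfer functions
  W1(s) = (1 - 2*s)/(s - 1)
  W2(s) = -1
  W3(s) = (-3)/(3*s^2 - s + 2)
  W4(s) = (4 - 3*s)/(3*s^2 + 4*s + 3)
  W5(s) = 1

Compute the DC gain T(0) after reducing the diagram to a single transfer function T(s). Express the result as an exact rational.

(1) sum the parallel branches W3, W4, W5 gives (9*s^4 + 17*s^2 - 17*s + 5)/(9*s^4 + 9*s^3 + 11*s^2 + 5*s + 6)
(2) apply the feedback formula to W2, (W3+W4+W5) gives (-9*s^4 - 9*s^3 - 11*s^2 - 5*s - 6)/(9*s^3 - 6*s^2 + 22*s + 1)
(3) add W1, [W2/(1+W2*(W3+W4+W5))] (parallel) gives (-9*s^5 - 18*s^4 + 19*s^3 - 44*s^2 + 19*s + 7)/(9*s^4 - 15*s^3 + 28*s^2 - 21*s - 1)
That last expression is T(s); at s = 0 only the constant terms survive, so T(0) = 7/(-1) = -7.

Final answer: -7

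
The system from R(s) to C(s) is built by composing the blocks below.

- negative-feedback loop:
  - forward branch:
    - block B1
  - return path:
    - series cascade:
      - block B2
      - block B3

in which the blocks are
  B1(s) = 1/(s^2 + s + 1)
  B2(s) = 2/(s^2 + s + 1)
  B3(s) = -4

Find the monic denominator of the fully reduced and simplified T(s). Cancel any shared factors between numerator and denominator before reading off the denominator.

The answer is s^4 + 2*s^3 + 3*s^2 + 2*s - 7.

Reasoning:
[1] series reduction of B2, B3; result (-8)/(s^2 + s + 1)
[2] apply the feedback formula to B1, (B2*B3); result (s^2 + s + 1)/(s^4 + 2*s^3 + 3*s^2 + 2*s - 7)
The result of step 2 is T(s) in lowest terms. Its denominator already has leading coefficient 1, so it is monic as it stands.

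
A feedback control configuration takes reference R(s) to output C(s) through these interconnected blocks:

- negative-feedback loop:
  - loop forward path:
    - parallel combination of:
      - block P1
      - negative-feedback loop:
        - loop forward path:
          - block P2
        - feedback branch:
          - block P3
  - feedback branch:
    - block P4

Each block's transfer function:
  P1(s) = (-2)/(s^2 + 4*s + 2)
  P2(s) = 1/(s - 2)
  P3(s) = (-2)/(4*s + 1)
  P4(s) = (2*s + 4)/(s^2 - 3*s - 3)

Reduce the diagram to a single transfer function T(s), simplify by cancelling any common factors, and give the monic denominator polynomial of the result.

Answer: s^6 - 3*s^5/4 - 55*s^4/4 + 49*s^3/4 + 121*s^2/2 + 119*s/2 + 16

Working:
(1) reduce the feedback loop with forward P2 and return P3, giving (4*s + 1)/(4*s^2 - 7*s - 4)
(2) add P1, [P2/(1+P2*P3)] (parallel), giving (4*s^3 + 9*s^2 + 26*s + 10)/(4*s^4 + 9*s^3 - 24*s^2 - 30*s - 8)
(3) apply the feedback formula to (P1+[P2/(1+P2*P3)]), P4, giving (4*s^5 - 3*s^4 - 13*s^3 - 95*s^2 - 108*s - 30)/(4*s^6 - 3*s^5 - 55*s^4 + 49*s^3 + 242*s^2 + 238*s + 64)
No further cancellation is possible in the step-3 result, so that is T(s). Its denominator becomes monic after dividing by the leading coefficient 4.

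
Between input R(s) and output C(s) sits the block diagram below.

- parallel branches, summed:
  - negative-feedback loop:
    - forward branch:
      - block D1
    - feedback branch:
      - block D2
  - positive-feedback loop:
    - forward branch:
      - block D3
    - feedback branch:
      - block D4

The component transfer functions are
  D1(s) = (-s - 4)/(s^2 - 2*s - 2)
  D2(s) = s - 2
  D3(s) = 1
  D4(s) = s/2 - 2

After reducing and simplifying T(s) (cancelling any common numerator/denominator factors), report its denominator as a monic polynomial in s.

Answer: s^2 - 15*s/2 + 9

Working:
(1) collapse the loop (D1 forward, D2 return) -> (s + 4)/(4*s - 6)
(2) collapse the loop (D3 forward, D4 return) -> (-2)/(s - 6)
(3) add [D1/(1+D1*D2)], [D3/(1-D3*D4)] (parallel) -> (s^2 - 10*s - 12)/(4*s^2 - 30*s + 36)
T(s) is the step-3 result (common factors already cancelled). Leading coefficient of the denominator: 4. Divide through by 4 for the monic polynomial.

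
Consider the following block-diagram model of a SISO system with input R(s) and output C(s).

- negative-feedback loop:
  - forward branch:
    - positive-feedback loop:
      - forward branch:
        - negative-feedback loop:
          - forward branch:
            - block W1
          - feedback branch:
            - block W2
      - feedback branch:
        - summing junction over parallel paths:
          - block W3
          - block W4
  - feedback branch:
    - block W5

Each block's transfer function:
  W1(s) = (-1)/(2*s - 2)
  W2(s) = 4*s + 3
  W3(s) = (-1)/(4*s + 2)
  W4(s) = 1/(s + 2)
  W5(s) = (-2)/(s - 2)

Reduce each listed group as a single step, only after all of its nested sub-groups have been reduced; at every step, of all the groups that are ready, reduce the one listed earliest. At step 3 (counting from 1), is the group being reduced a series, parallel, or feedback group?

Reducing step by step:

Step 1: collapse the loop (W1 forward, W2 return)
Step 2: sum the parallel branches W3, W4
Step 3: reduce the feedback loop with forward [W1/(1+W1*W2)] and return (W3+W4)
Step 4: collapse the loop ([[W1/(1+W1*W2)]/(1-[W1/(1+W1*W2)]*(W3+W4))] forward, W5 return)
At step 3 the group reduced is feedback.

Answer: feedback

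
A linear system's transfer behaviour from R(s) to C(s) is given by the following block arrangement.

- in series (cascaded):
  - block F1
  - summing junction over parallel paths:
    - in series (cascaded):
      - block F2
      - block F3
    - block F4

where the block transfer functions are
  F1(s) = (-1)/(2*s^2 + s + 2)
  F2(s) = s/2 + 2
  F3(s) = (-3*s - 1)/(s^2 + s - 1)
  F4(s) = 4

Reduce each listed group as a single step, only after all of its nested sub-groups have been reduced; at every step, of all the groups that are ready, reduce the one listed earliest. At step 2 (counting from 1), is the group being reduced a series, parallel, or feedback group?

[1] reduce the series chain F2, F3
[2] parallel reduction of (F2*F3), F4
[3] multiply F1, ((F2*F3)+F4) (series)
Step 2: parallel.

Hence the answer: parallel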